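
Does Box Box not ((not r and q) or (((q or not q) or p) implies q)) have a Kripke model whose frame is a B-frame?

1. Box Box not ((not r and q) or (((q or not q) or p) implies q)), u
2. Box not ((not r and q) or (((q or not q) or p) implies q)), u
3. not ((not r and q) or (((q or not q) or p) implies q)), u
4. not (not r and q), u
5. not (((q or not q) or p) implies q), u
6. (q or not q) or p, u
7. not q, u
8. p, u
Accessibility: uRu

Satisfiable (open branch found)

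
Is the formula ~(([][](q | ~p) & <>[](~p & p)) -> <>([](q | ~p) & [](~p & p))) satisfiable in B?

Unsatisfiable

1. ~(([][](q | ~p) & <>[](~p & p)) -> <>([](q | ~p) & [](~p & p))), 0
2. [][](q | ~p) & <>[](~p & p), 0
3. ~<>([](q | ~p) & [](~p & p)), 0
4. [][](q | ~p), 0
5. <>[](~p & p), 0
6. ~([](q | ~p) & [](~p & p)), 0
7. [](q | ~p), 0
8. q | ~p, 0
9. ~[](~p & p), 0
10. ~p, 0
11. [](~p & p), 1
12. ~([](q | ~p) & [](~p & p)), 1
13. [](q | ~p), 1
14. q | ~p, 1
15. ~p & p, 0
16. p, 0
Accessibility: 0R0, 0R1, 1R0, 1R1
Branch closes: p and ~p both at 0.
(One branch shown.) All branches close.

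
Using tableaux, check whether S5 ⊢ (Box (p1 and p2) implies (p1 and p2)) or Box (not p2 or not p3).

Valid in S5

Tableau for the negation not ((Box (p1 and p2) implies (p1 and p2)) or Box (not p2 or not p3)):
1. not ((Box (p1 and p2) implies (p1 and p2)) or Box (not p2 or not p3)), 0
2. not (Box (p1 and p2) implies (p1 and p2)), 0
3. not Box (not p2 or not p3), 0
4. Box (p1 and p2), 0
5. not (p1 and p2), 0
6. p1 and p2, 0
7. p1, 0
8. p2, 0
9. not p2, 0
Accessibility: 0R0
Branch closes: p2 and not p2 both at 0.
All branches of the negation close; one closing branch shown above.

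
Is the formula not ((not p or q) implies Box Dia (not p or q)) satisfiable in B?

Unsatisfiable

1. not ((not p or q) implies Box Dia (not p or q)), 0
2. not p or q, 0   [neg-implies-rule on 1]
3. not Box Dia (not p or q), 0   [neg-implies-rule on 1]
4. q, 0   [or-rule on 2 (branches; this branch)]
5. not Dia (not p or q), 1   [neg-Box-rule on 3: fresh world 1, 0R1]
6. not (not p or q), 0   [neg-Dia-rule on 5 via 1R0]
7. p, 0   [neg-or-rule on 6]
8. not q, 0   [neg-or-rule on 6]
Accessibility: 0R0, 0R1, 1R0, 1R1
Branch closes: q and not q both at 0.
(One branch shown.) All branches close.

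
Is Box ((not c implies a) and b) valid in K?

Not valid

Tableau for the negation not Box ((not c implies a) and b):
1. not Box ((not c implies a) and b), u
2. not ((not c implies a) and b), v
3. not b, v
Accessibility: uRv
The negation has an open branch (countermodel exists).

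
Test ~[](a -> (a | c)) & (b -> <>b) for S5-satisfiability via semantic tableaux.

1. ~[](a -> (a | c)) & (b -> <>b), 0
2. ~[](a -> (a | c)), 0
3. b -> <>b, 0
4. <>b, 0
5. ~(a -> (a | c)), 1
6. a, 1
7. ~(a | c), 1
8. ~a, 1
9. ~c, 1
Accessibility: 0R0, 0R1, 1R0, 1R1
Branch closes: a and ~a both at 1.
(One branch shown.) All branches close.

Unsatisfiable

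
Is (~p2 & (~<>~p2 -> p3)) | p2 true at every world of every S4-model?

Tableau for the negation ~((~p2 & (~<>~p2 -> p3)) | p2):
1. ~((~p2 & (~<>~p2 -> p3)) | p2), w0
2. ~(~p2 & (~<>~p2 -> p3)), w0
3. ~p2, w0
4. ~(~<>~p2 -> p3), w0
5. ~<>~p2, w0
6. ~p3, w0
7. p2, w0
Accessibility: w0Rw0
Branch closes: p2 and ~p2 both at w0.
Every branch of the negation's tableau closes; the branch above is one of them.

Valid in S4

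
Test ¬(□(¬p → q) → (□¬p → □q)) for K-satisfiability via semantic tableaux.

1. ¬(□(¬p → q) → (□¬p → □q)), u
2. □(¬p → q), u
3. ¬(□¬p → □q), u
4. □¬p, u
5. ¬□q, u
6. ¬q, v
7. ¬p → q, v
8. ¬p, v
9. q, v
Accessibility: uRv
Branch closes: q and ¬q both at v.
All branches of the tableau close; one closing branch shown above.

Unsatisfiable (every branch closes)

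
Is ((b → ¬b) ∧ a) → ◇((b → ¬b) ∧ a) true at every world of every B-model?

Tableau for the negation ¬(((b → ¬b) ∧ a) → ◇((b → ¬b) ∧ a)):
1. ¬(((b → ¬b) ∧ a) → ◇((b → ¬b) ∧ a)), u
2. (b → ¬b) ∧ a, u
3. ¬◇((b → ¬b) ∧ a), u
4. b → ¬b, u
5. a, u
6. ¬((b → ¬b) ∧ a), u
7. ¬b, u
8. ¬(b → ¬b), u
9. b, u
Accessibility: uRu
Branch closes: b and ¬b both at u.
All branches of the negation close; one closing branch shown above.

Valid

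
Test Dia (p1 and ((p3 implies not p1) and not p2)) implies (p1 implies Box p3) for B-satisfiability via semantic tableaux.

Satisfiable

1. Dia (p1 and ((p3 implies not p1) and not p2)) implies (p1 implies Box p3), u
2. p1 implies Box p3, u
3. Box p3, u
4. p3, u
Accessibility: uRu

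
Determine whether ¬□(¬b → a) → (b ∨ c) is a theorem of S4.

No, not valid

Tableau for the negation ¬(¬□(¬b → a) → (b ∨ c)):
1. ¬(¬□(¬b → a) → (b ∨ c)), w0
2. ¬□(¬b → a), w0   [¬→-rule on 1]
3. ¬(b ∨ c), w0   [¬→-rule on 1]
4. ¬b, w0   [¬∨-rule on 3]
5. ¬c, w0   [¬∨-rule on 3]
6. ¬(¬b → a), w1   [¬□-rule on 2: fresh world w1, w0Rw1]
7. ¬b, w1   [¬→-rule on 6]
8. ¬a, w1   [¬→-rule on 6]
Accessibility: w0Rw0, w0Rw1, w1Rw1
The negation has an open branch (countermodel exists).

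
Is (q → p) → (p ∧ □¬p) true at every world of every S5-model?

Tableau for the negation ¬((q → p) → (p ∧ □¬p)):
1. ¬((q → p) → (p ∧ □¬p)), u
2. q → p, u   [¬→-rule on 1]
3. ¬(p ∧ □¬p), u   [¬→-rule on 1]
4. p, u   [→-rule on 2 (branches; this branch)]
5. ¬□¬p, u   [¬∧-rule on 3 (branches; this branch)]
6. p, v   [¬□-rule on 5: fresh world v, uRv]
Accessibility: uRu, uRv, vRu, vRv
The negation has an open branch (countermodel exists).

No, not valid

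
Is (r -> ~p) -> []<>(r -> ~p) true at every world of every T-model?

Tableau for the negation ~((r -> ~p) -> []<>(r -> ~p)):
1. ~((r -> ~p) -> []<>(r -> ~p)), u
2. r -> ~p, u
3. ~[]<>(r -> ~p), u
4. ~p, u
5. ~<>(r -> ~p), v
6. ~(r -> ~p), v
7. r, v
8. p, v
Accessibility: uRu, uRv, vRv
The negation has an open branch (countermodel exists).

No, not valid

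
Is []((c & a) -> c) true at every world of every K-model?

Valid

Tableau for the negation ~[]((c & a) -> c):
1. ~[]((c & a) -> c), 0
2. ~((c & a) -> c), 1
3. c & a, 1
4. ~c, 1
5. c, 1
6. a, 1
Accessibility: 0R1
Branch closes: c and ~c both at 1.
All branches of the negation close; one closing branch shown above.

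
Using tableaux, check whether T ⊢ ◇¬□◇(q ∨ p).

Not valid

Tableau for the negation ¬◇¬□◇(q ∨ p):
1. ¬◇¬□◇(q ∨ p), w0
2. □◇(q ∨ p), w0
3. ◇(q ∨ p), w0
4. q ∨ p, w1
5. □◇(q ∨ p), w1
6. ◇(q ∨ p), w1
7. p, w1
8. q ∨ p, w2
9. ◇(q ∨ p), w2
10. p, w2
11. q ∨ p, w3
12. p, w3
Accessibility: w0Rw0, w0Rw1, w1Rw1, w1Rw2, w2Rw2, w2Rw3, w3Rw3
The negation has an open branch (countermodel exists).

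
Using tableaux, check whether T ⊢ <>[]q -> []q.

Invalid (countermodel exists)

Tableau for the negation ~(<>[]q -> []q):
1. ~(<>[]q -> []q), w0
2. <>[]q, w0
3. ~[]q, w0
4. []q, w1
5. q, w1
6. ~q, w2
Accessibility: w0Rw0, w0Rw1, w0Rw2, w1Rw1, w2Rw2
The negation has an open branch (countermodel exists).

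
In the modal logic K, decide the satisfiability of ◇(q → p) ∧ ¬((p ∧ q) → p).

No, unsatisfiable

1. ◇(q → p) ∧ ¬((p ∧ q) → p), u
2. ◇(q → p), u
3. ¬((p ∧ q) → p), u
4. p ∧ q, u
5. ¬p, u
6. p, u
7. q, u
Branch closes: p and ¬p both at u.
(One branch shown.) All branches close.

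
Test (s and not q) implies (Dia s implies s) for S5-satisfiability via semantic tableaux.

Satisfiable

1. (s and not q) implies (Dia s implies s), 0
2. Dia s implies s, 0   [implies-rule on 1 (branches; this branch)]
3. s, 0   [implies-rule on 2 (branches; this branch)]
Accessibility: 0R0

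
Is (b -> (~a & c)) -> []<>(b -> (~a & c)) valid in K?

No, not valid

Tableau for the negation ~((b -> (~a & c)) -> []<>(b -> (~a & c))):
1. ~((b -> (~a & c)) -> []<>(b -> (~a & c))), 0
2. b -> (~a & c), 0   [~->-rule on 1]
3. ~[]<>(b -> (~a & c)), 0   [~->-rule on 1]
4. ~a & c, 0   [->-rule on 2 (branches; this branch)]
5. ~a, 0   [&-rule on 4]
6. c, 0   [&-rule on 4]
7. ~<>(b -> (~a & c)), 1   [~[]-rule on 3: fresh world 1, 0R1]
Accessibility: 0R1
The negation has an open branch (countermodel exists).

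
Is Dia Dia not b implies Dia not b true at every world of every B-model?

Not valid

Tableau for the negation not (Dia Dia not b implies Dia not b):
1. not (Dia Dia not b implies Dia not b), u
2. Dia Dia not b, u
3. not Dia not b, u
4. b, u
5. Dia not b, v
6. b, v
7. not b, w
Accessibility: uRu, uRv, vRu, vRv, vRw, wRv, wRw
The negation has an open branch (countermodel exists).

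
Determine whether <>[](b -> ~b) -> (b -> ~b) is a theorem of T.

Tableau for the negation ~(<>[](b -> ~b) -> (b -> ~b)):
1. ~(<>[](b -> ~b) -> (b -> ~b)), w0
2. <>[](b -> ~b), w0
3. ~(b -> ~b), w0
4. b, w0
5. [](b -> ~b), w1
6. b -> ~b, w1
7. ~b, w1
Accessibility: w0Rw0, w0Rw1, w1Rw1
The negation has an open branch (countermodel exists).

No, not valid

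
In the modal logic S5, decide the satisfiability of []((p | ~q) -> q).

1. []((p | ~q) -> q), 0
2. (p | ~q) -> q, 0
3. q, 0
Accessibility: 0R0

Satisfiable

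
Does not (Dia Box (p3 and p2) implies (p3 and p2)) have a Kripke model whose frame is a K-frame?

1. not (Dia Box (p3 and p2) implies (p3 and p2)), w0
2. Dia Box (p3 and p2), w0
3. not (p3 and p2), w0
4. not p2, w0
5. Box (p3 and p2), w1
Accessibility: w0Rw1

Yes, satisfiable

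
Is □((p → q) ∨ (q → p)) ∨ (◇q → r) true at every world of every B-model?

Valid

Tableau for the negation ¬(□((p → q) ∨ (q → p)) ∨ (◇q → r)):
1. ¬(□((p → q) ∨ (q → p)) ∨ (◇q → r)), w0
2. ¬□((p → q) ∨ (q → p)), w0
3. ¬(◇q → r), w0
4. ◇q, w0
5. ¬r, w0
6. ¬((p → q) ∨ (q → p)), w1
7. ¬(p → q), w1
8. ¬(q → p), w1
9. p, w1
10. ¬q, w1
11. q, w1
12. ¬p, w1
Accessibility: w0Rw0, w0Rw1, w1Rw0, w1Rw1
Branch closes: q and ¬q both at w1.
All branches of the negation close; one closing branch shown above.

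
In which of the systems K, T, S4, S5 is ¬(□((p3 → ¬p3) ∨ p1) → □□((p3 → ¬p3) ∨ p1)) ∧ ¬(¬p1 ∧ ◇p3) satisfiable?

K, T

T-tableau for the formula:
1. ¬(□((p3 → ¬p3) ∨ p1) → □□((p3 → ¬p3) ∨ p1)) ∧ ¬(¬p1 ∧ ◇p3), u
2. ¬(□((p3 → ¬p3) ∨ p1) → □□((p3 → ¬p3) ∨ p1)), u   [∧-rule on 1]
3. ¬(¬p1 ∧ ◇p3), u   [∧-rule on 1]
4. □((p3 → ¬p3) ∨ p1), u   [¬→-rule on 2]
5. ¬□□((p3 → ¬p3) ∨ p1), u   [¬→-rule on 2]
6. (p3 → ¬p3) ∨ p1, u   [□-rule on 4 via uRu]
7. ¬◇p3, u   [¬∧-rule on 3 (branches; this branch)]
8. ¬p3, u   [¬◇-rule on 7 via uRu]
9. p1, u   [∨-rule on 6 (branches; this branch)]
10. ¬□((p3 → ¬p3) ∨ p1), v   [¬□-rule on 5: fresh world v, uRv]
11. (p3 → ¬p3) ∨ p1, v   [□-rule on 4 via uRv]
12. ¬p3, v   [¬◇-rule on 7 via uRv]
13. p1, v   [∨-rule on 11 (branches; this branch)]
14. ¬((p3 → ¬p3) ∨ p1), w   [¬□-rule on 10: fresh world w, vRw]
15. ¬(p3 → ¬p3), w   [¬∨-rule on 14]
16. ¬p1, w   [¬∨-rule on 14]
17. p3, w   [¬→-rule on 15]
Accessibility: uRu, uRv, vRv, vRw, wRw
Complete open branch: satisfiable in T, hence also in K (this T-model is also a K-model).
S4-tableau for the formula:
1. ¬(□((p3 → ¬p3) ∨ p1) → □□((p3 → ¬p3) ∨ p1)) ∧ ¬(¬p1 ∧ ◇p3), u
2. ¬(□((p3 → ¬p3) ∨ p1) → □□((p3 → ¬p3) ∨ p1)), u   [∧-rule on 1]
3. ¬(¬p1 ∧ ◇p3), u   [∧-rule on 1]
4. □((p3 → ¬p3) ∨ p1), u   [¬→-rule on 2]
5. ¬□□((p3 → ¬p3) ∨ p1), u   [¬→-rule on 2]
6. (p3 → ¬p3) ∨ p1, u   [□-rule on 4 via uRu]
7. ¬◇p3, u   [¬∧-rule on 3 (branches; this branch)]
8. ¬p3, u   [¬◇-rule on 7 via uRu]
9. p3 → ¬p3, u   [∨-rule on 6 (branches; this branch)]
10. ¬□((p3 → ¬p3) ∨ p1), v   [¬□-rule on 5: fresh world v, uRv]
11. (p3 → ¬p3) ∨ p1, v   [□-rule on 4 via uRv]
12. ¬p3, v   [¬◇-rule on 7 via uRv]
13. p3 → ¬p3, v   [∨-rule on 11 (branches; this branch)]
14. ¬((p3 → ¬p3) ∨ p1), w   [¬□-rule on 10: fresh world w, vRw]
15. ¬(p3 → ¬p3), w   [¬∨-rule on 14]
16. ¬p1, w   [¬∨-rule on 14]
17. p3, w   [¬→-rule on 15]
18. (p3 → ¬p3) ∨ p1, w   [□-rule on 4 via uRw]
19. ¬p3, w   [¬◇-rule on 7 via uRw]
Accessibility: uRu, uRv, uRw, vRv, vRw, wRw
Branch closes: p3 and ¬p3 both at w.
Every branch closes (one shown): unsatisfiable in S4, hence also in S5 (every S5-frame is an S4-frame).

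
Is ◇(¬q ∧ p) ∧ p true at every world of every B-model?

No, not valid

Tableau for the negation ¬(◇(¬q ∧ p) ∧ p):
1. ¬(◇(¬q ∧ p) ∧ p), 0
2. ¬p, 0   [¬∧-rule on 1 (branches; this branch)]
Accessibility: 0R0
The negation has an open branch (countermodel exists).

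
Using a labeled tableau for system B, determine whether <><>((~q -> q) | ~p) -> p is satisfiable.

Satisfiable (open branch found)

1. <><>((~q -> q) | ~p) -> p, u
2. p, u
Accessibility: uRu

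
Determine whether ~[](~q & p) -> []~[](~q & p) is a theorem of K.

Tableau for the negation ~(~[](~q & p) -> []~[](~q & p)):
1. ~(~[](~q & p) -> []~[](~q & p)), u
2. ~[](~q & p), u
3. ~[]~[](~q & p), u
4. ~(~q & p), v
5. ~p, v
6. [](~q & p), w
Accessibility: uRv, uRw
The negation has an open branch (countermodel exists).

Not valid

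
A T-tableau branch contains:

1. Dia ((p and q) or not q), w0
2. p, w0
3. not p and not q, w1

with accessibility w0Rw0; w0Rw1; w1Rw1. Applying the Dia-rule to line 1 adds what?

a fresh world w2 with w0Rw2, and (p and q) or not q at w2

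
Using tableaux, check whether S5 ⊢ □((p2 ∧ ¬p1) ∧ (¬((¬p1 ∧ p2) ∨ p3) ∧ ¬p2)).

Tableau for the negation ¬□((p2 ∧ ¬p1) ∧ (¬((¬p1 ∧ p2) ∨ p3) ∧ ¬p2)):
1. ¬□((p2 ∧ ¬p1) ∧ (¬((¬p1 ∧ p2) ∨ p3) ∧ ¬p2)), u
2. ¬((p2 ∧ ¬p1) ∧ (¬((¬p1 ∧ p2) ∨ p3) ∧ ¬p2)), v
3. ¬(¬((¬p1 ∧ p2) ∨ p3) ∧ ¬p2), v
4. p2, v
Accessibility: uRu, uRv, vRu, vRv
The negation has an open branch (countermodel exists).

Not valid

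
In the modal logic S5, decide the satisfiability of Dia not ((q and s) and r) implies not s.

1. Dia not ((q and s) and r) implies not s, u
2. not s, u
Accessibility: uRu

Satisfiable (open branch found)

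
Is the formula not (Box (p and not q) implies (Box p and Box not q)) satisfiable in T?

1. not (Box (p and not q) implies (Box p and Box not q)), u
2. Box (p and not q), u
3. not (Box p and Box not q), u
4. p and not q, u
5. p, u
6. not q, u
7. not Box not q, u
8. q, v
9. p and not q, v
10. p, v
11. not q, v
Accessibility: uRu, uRv, vRv
Branch closes: q and not q both at v.
All branches of the tableau close; one closing branch shown above.

No, unsatisfiable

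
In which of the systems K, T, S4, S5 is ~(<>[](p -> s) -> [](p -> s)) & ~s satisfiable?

S4-tableau for the formula:
1. ~(<>[](p -> s) -> [](p -> s)) & ~s, u
2. ~(<>[](p -> s) -> [](p -> s)), u   [&-rule on 1]
3. ~s, u   [&-rule on 1]
4. <>[](p -> s), u   [~->-rule on 2]
5. ~[](p -> s), u   [~->-rule on 2]
6. [](p -> s), v   [<>-rule on 4: fresh world v, uRv]
7. p -> s, v   [[]-rule on 6 via vRv]
8. s, v   [->-rule on 7 (branches; this branch)]
9. ~(p -> s), w   [~[]-rule on 5: fresh world w, uRw]
10. p, w   [~->-rule on 9]
11. ~s, w   [~->-rule on 9]
Accessibility: uRu, uRv, uRw, vRv, wRw
Complete open branch: satisfiable in S4, hence also in K, T (this S4-model is also a K-model and a T-model).
S5-tableau for the formula:
1. ~(<>[](p -> s) -> [](p -> s)) & ~s, u
2. ~(<>[](p -> s) -> [](p -> s)), u   [&-rule on 1]
3. ~s, u   [&-rule on 1]
4. <>[](p -> s), u   [~->-rule on 2]
5. ~[](p -> s), u   [~->-rule on 2]
6. [](p -> s), v   [<>-rule on 4: fresh world v, uRv]
7. p -> s, u   [[]-rule on 6 via vRu]
8. p -> s, v   [[]-rule on 6 via vRv]
9. ~p, u   [->-rule on 7 (branches; this branch)]
10. s, v   [->-rule on 8 (branches; this branch)]
11. ~(p -> s), w   [~[]-rule on 5: fresh world w, uRw]
12. p, w   [~->-rule on 11]
13. ~s, w   [~->-rule on 11]
14. p -> s, w   [[]-rule on 6 via vRw]
15. s, w   [->-rule on 14 (branches; this branch)]
Accessibility: uRu, uRv, uRw, vRu, vRv, vRw, wRu, wRv, wRw
Branch closes: s and ~s both at w.
Every branch closes (one shown): unsatisfiable in S5.

K, T, S4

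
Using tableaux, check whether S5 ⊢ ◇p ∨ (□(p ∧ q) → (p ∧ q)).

Tableau for the negation ¬(◇p ∨ (□(p ∧ q) → (p ∧ q))):
1. ¬(◇p ∨ (□(p ∧ q) → (p ∧ q))), u
2. ¬◇p, u   [¬∨-rule on 1]
3. ¬(□(p ∧ q) → (p ∧ q)), u   [¬∨-rule on 1]
4. □(p ∧ q), u   [¬→-rule on 3]
5. ¬(p ∧ q), u   [¬→-rule on 3]
6. ¬p, u   [¬◇-rule on 2 via uRu]
7. p ∧ q, u   [□-rule on 4 via uRu]
8. p, u   [∧-rule on 7]
9. q, u   [∧-rule on 7]
Accessibility: uRu
Branch closes: p and ¬p both at u.
All branches of the negation close; one closing branch shown above.

Yes, valid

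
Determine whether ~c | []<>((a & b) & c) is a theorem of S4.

No, not valid

Tableau for the negation ~(~c | []<>((a & b) & c)):
1. ~(~c | []<>((a & b) & c)), 0
2. c, 0
3. ~[]<>((a & b) & c), 0
4. ~<>((a & b) & c), 1
5. ~((a & b) & c), 1
6. ~c, 1
Accessibility: 0R0, 0R1, 1R1
The negation has an open branch (countermodel exists).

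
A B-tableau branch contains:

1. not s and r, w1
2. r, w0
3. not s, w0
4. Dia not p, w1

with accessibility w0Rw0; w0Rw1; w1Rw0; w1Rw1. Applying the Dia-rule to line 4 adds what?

a fresh world w2 with w1Rw2, and not p at w2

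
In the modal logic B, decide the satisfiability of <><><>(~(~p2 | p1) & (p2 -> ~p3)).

1. <><><>(~(~p2 | p1) & (p2 -> ~p3)), w0
2. <><>(~(~p2 | p1) & (p2 -> ~p3)), w1
3. <>(~(~p2 | p1) & (p2 -> ~p3)), w2
4. ~(~p2 | p1) & (p2 -> ~p3), w3
5. ~(~p2 | p1), w3
6. p2 -> ~p3, w3
7. p2, w3
8. ~p1, w3
9. ~p3, w3
Accessibility: w0Rw0, w0Rw1, w1Rw0, w1Rw1, w1Rw2, w2Rw1, w2Rw2, w2Rw3, w3Rw2, w3Rw3

Yes, satisfiable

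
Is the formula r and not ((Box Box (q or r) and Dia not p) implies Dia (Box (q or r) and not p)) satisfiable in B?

No, unsatisfiable

1. r and not ((Box Box (q or r) and Dia not p) implies Dia (Box (q or r) and not p)), u
2. r, u
3. not ((Box Box (q or r) and Dia not p) implies Dia (Box (q or r) and not p)), u
4. Box Box (q or r) and Dia not p, u
5. not Dia (Box (q or r) and not p), u
6. Box Box (q or r), u
7. Dia not p, u
8. not (Box (q or r) and not p), u
9. Box (q or r), u
10. q or r, u
11. not Box (q or r), u
12. not p, v
13. not (Box (q or r) and not p), v
14. Box (q or r), v
15. q or r, v
16. not Box (q or r), v
17. r, v
18. not (q or r), w
19. not q, w
20. not r, w
21. not (Box (q or r) and not p), w
22. Box (q or r), w
23. q or r, w
24. p, w
25. r, w
Accessibility: uRu, uRv, uRw, vRu, vRv, wRu, wRw
Branch closes: r and not r both at w.
Every branch closes; the branch above is one of them.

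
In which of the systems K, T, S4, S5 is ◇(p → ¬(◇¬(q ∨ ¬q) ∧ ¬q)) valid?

T, S4, S5

K-tableau for the negation ¬◇(p → ¬(◇¬(q ∨ ¬q) ∧ ¬q)):
1. ¬◇(p → ¬(◇¬(q ∨ ¬q) ∧ ¬q)), w0
Complete open branch: countermodel on a K-frame, so not valid in K.
T-tableau for the negation ¬◇(p → ¬(◇¬(q ∨ ¬q) ∧ ¬q)):
1. ¬◇(p → ¬(◇¬(q ∨ ¬q) ∧ ¬q)), w0
2. ¬(p → ¬(◇¬(q ∨ ¬q) ∧ ¬q)), w0   [¬◇-rule on 1 via w0Rw0]
3. p, w0   [¬→-rule on 2]
4. ◇¬(q ∨ ¬q) ∧ ¬q, w0   [¬→-rule on 2]
5. ◇¬(q ∨ ¬q), w0   [∧-rule on 4]
6. ¬q, w0   [∧-rule on 4]
7. ¬(q ∨ ¬q), w1   [◇-rule on 5: fresh world w1, w0Rw1]
8. ¬q, w1   [¬∨-rule on 7]
9. q, w1   [¬∨-rule on 7]
Accessibility: w0Rw0, w0Rw1, w1Rw1
Branch closes: q and ¬q both at w1.
Every branch closes (one shown): valid in T, hence also in S4, S5 (every theorem of T is a theorem of S4 and S5).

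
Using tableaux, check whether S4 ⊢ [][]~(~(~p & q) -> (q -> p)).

Not valid

Tableau for the negation ~[][]~(~(~p & q) -> (q -> p)):
1. ~[][]~(~(~p & q) -> (q -> p)), 0
2. ~[]~(~(~p & q) -> (q -> p)), 1   [~[]-rule on 1: fresh world 1, 0R1]
3. ~(~p & q) -> (q -> p), 2   [~[]-rule on 2: fresh world 2, 1R2]
4. q -> p, 2   [->-rule on 3 (branches; this branch)]
5. p, 2   [->-rule on 4 (branches; this branch)]
Accessibility: 0R0, 0R1, 0R2, 1R1, 1R2, 2R2
The negation has an open branch (countermodel exists).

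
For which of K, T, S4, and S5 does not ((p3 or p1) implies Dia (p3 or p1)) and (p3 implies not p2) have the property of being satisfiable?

T-tableau for the formula:
1. not ((p3 or p1) implies Dia (p3 or p1)) and (p3 implies not p2), u
2. not ((p3 or p1) implies Dia (p3 or p1)), u
3. p3 implies not p2, u
4. p3 or p1, u
5. not Dia (p3 or p1), u
6. not (p3 or p1), u
7. not p3, u
8. not p1, u
9. not p2, u
10. p1, u
Accessibility: uRu
Branch closes: p1 and not p1 both at u.
Every branch closes (one shown): unsatisfiable in T, hence also in S4, S5 (every S4/S5-frame is a T-frame).
K-tableau for the formula:
1. not ((p3 or p1) implies Dia (p3 or p1)) and (p3 implies not p2), u
2. not ((p3 or p1) implies Dia (p3 or p1)), u
3. p3 implies not p2, u
4. p3 or p1, u
5. not Dia (p3 or p1), u
6. not p2, u
7. p1, u
Complete open branch: satisfiable in K.

K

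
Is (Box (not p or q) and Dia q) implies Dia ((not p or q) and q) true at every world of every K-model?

Tableau for the negation not ((Box (not p or q) and Dia q) implies Dia ((not p or q) and q)):
1. not ((Box (not p or q) and Dia q) implies Dia ((not p or q) and q)), 0
2. Box (not p or q) and Dia q, 0
3. not Dia ((not p or q) and q), 0
4. Box (not p or q), 0
5. Dia q, 0
6. q, 1
7. not ((not p or q) and q), 1
8. not p or q, 1
9. not (not p or q), 1
10. p, 1
11. not q, 1
Accessibility: 0R1
Branch closes: q and not q both at 1.
All branches of the negation close; one closing branch shown above.

Valid in K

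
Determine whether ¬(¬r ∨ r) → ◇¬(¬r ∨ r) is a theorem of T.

Valid in T

Tableau for the negation ¬(¬(¬r ∨ r) → ◇¬(¬r ∨ r)):
1. ¬(¬(¬r ∨ r) → ◇¬(¬r ∨ r)), w0
2. ¬(¬r ∨ r), w0
3. ¬◇¬(¬r ∨ r), w0
4. r, w0
5. ¬r, w0
Accessibility: w0Rw0
Branch closes: r and ¬r both at w0.
All branches of the negation close; one closing branch shown above.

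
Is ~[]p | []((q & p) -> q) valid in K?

Tableau for the negation ~(~[]p | []((q & p) -> q)):
1. ~(~[]p | []((q & p) -> q)), w0
2. []p, w0
3. ~[]((q & p) -> q), w0
4. ~((q & p) -> q), w1
5. q & p, w1
6. ~q, w1
7. q, w1
8. p, w1
Accessibility: w0Rw1
Branch closes: q and ~q both at w1.
All branches of the negation close; one closing branch shown above.

Valid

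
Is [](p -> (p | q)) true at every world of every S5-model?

Valid in S5

Tableau for the negation ~[](p -> (p | q)):
1. ~[](p -> (p | q)), w0
2. ~(p -> (p | q)), w1   [~[]-rule on 1: fresh world w1, w0Rw1]
3. p, w1   [~->-rule on 2]
4. ~(p | q), w1   [~->-rule on 2]
5. ~p, w1   [~|-rule on 4]
6. ~q, w1   [~|-rule on 4]
Accessibility: w0Rw0, w0Rw1, w1Rw0, w1Rw1
Branch closes: p and ~p both at w1.
All branches of the negation close; one closing branch shown above.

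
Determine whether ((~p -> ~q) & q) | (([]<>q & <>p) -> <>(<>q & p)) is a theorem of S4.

Valid in S4

Tableau for the negation ~(((~p -> ~q) & q) | (([]<>q & <>p) -> <>(<>q & p))):
1. ~(((~p -> ~q) & q) | (([]<>q & <>p) -> <>(<>q & p))), w0
2. ~((~p -> ~q) & q), w0   [~|-rule on 1]
3. ~(([]<>q & <>p) -> <>(<>q & p)), w0   [~|-rule on 1]
4. []<>q & <>p, w0   [~->-rule on 3]
5. ~<>(<>q & p), w0   [~->-rule on 3]
6. []<>q, w0   [&-rule on 4]
7. <>p, w0   [&-rule on 4]
8. ~(<>q & p), w0   [~<>-rule on 5 via w0Rw0]
9. <>q, w0   [[]-rule on 6 via w0Rw0]
10. ~(~p -> ~q), w0   [~&-rule on 2 (branches; this branch)]
11. ~p, w0   [~->-rule on 10]
12. q, w0   [~->-rule on 10]
13. p, w1   [<>-rule on 7: fresh world w1, w0Rw1]
14. ~(<>q & p), w1   [~<>-rule on 5 via w0Rw1]
15. <>q, w1   [[]-rule on 6 via w0Rw1]
16. ~<>q, w1   [~&-rule on 14 (branches; this branch)]
17. ~q, w1   [~<>-rule on 16 via w1Rw1]
18. q, w2   [<>-rule on 9: fresh world w2, w0Rw2]
19. ~(<>q & p), w2   [~<>-rule on 5 via w0Rw2]
20. <>q, w2   [[]-rule on 6 via w0Rw2]
21. ~p, w2   [~&-rule on 19 (branches; this branch)]
22. q, w3   [<>-rule on 15: fresh world w3, w1Rw3]
23. ~(<>q & p), w3   [~<>-rule on 5 via w0Rw3]
24. <>q, w3   [[]-rule on 6 via w0Rw3]
25. ~q, w3   [~<>-rule on 16 via w1Rw3]
Accessibility: w0Rw0, w0Rw1, w0Rw2, w0Rw3, w1Rw1, w1Rw3, w2Rw2, w3Rw3
Branch closes: q and ~q both at w3.
Every branch of the negation's tableau closes; the branch above is one of them.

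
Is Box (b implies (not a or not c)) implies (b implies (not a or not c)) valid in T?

Tableau for the negation not (Box (b implies (not a or not c)) implies (b implies (not a or not c))):
1. not (Box (b implies (not a or not c)) implies (b implies (not a or not c))), w0
2. Box (b implies (not a or not c)), w0   [neg-implies-rule on 1]
3. not (b implies (not a or not c)), w0   [neg-implies-rule on 1]
4. b, w0   [neg-implies-rule on 3]
5. not (not a or not c), w0   [neg-implies-rule on 3]
6. a, w0   [neg-or-rule on 5]
7. c, w0   [neg-or-rule on 5]
8. b implies (not a or not c), w0   [Box-rule on 2 via w0Rw0]
9. not a or not c, w0   [implies-rule on 8 (branches; this branch)]
10. not c, w0   [or-rule on 9 (branches; this branch)]
Accessibility: w0Rw0
Branch closes: c and not c both at w0.
Every branch of the negation's tableau closes; the branch above is one of them.

Valid in T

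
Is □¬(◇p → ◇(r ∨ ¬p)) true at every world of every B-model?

Tableau for the negation ¬□¬(◇p → ◇(r ∨ ¬p)):
1. ¬□¬(◇p → ◇(r ∨ ¬p)), 0
2. ◇p → ◇(r ∨ ¬p), 1   [¬□-rule on 1: fresh world 1, 0R1]
3. ◇(r ∨ ¬p), 1   [→-rule on 2 (branches; this branch)]
4. r ∨ ¬p, 2   [◇-rule on 3: fresh world 2, 1R2]
5. ¬p, 2   [∨-rule on 4 (branches; this branch)]
Accessibility: 0R0, 0R1, 1R0, 1R1, 1R2, 2R1, 2R2
The negation has an open branch (countermodel exists).

No, not valid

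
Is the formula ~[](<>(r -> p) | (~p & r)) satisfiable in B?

Unsatisfiable

1. ~[](<>(r -> p) | (~p & r)), 0
2. ~(<>(r -> p) | (~p & r)), 1
3. ~<>(r -> p), 1
4. ~(~p & r), 1
5. ~(r -> p), 0
6. r, 0
7. ~p, 0
8. ~(r -> p), 1
9. r, 1
10. ~p, 1
11. ~r, 1
Accessibility: 0R0, 0R1, 1R0, 1R1
Branch closes: r and ~r both at 1.
(One branch shown.) All branches close.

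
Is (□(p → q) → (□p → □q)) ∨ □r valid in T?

Valid in T

Tableau for the negation ¬((□(p → q) → (□p → □q)) ∨ □r):
1. ¬((□(p → q) → (□p → □q)) ∨ □r), u
2. ¬(□(p → q) → (□p → □q)), u   [¬∨-rule on 1]
3. ¬□r, u   [¬∨-rule on 1]
4. □(p → q), u   [¬→-rule on 2]
5. ¬(□p → □q), u   [¬→-rule on 2]
6. □p, u   [¬→-rule on 5]
7. ¬□q, u   [¬→-rule on 5]
8. p → q, u   [□-rule on 4 via uRu]
9. p, u   [□-rule on 6 via uRu]
10. q, u   [→-rule on 8 (branches; this branch)]
11. ¬r, v   [¬□-rule on 3: fresh world v, uRv]
12. p → q, v   [□-rule on 4 via uRv]
13. p, v   [□-rule on 6 via uRv]
14. q, v   [→-rule on 12 (branches; this branch)]
15. ¬q, w   [¬□-rule on 7: fresh world w, uRw]
16. p → q, w   [□-rule on 4 via uRw]
17. p, w   [□-rule on 6 via uRw]
18. q, w   [→-rule on 16 (branches; this branch)]
Accessibility: uRu, uRv, uRw, vRv, wRw
Branch closes: q and ¬q both at w.
All branches of the negation close; one closing branch shown above.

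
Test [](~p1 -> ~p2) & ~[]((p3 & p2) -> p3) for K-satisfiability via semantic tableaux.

1. [](~p1 -> ~p2) & ~[]((p3 & p2) -> p3), 0
2. [](~p1 -> ~p2), 0
3. ~[]((p3 & p2) -> p3), 0
4. ~((p3 & p2) -> p3), 1
5. p3 & p2, 1
6. ~p3, 1
7. p3, 1
8. p2, 1
Accessibility: 0R1
Branch closes: p3 and ~p3 both at 1.
Every branch closes; the branch above is one of them.

Unsatisfiable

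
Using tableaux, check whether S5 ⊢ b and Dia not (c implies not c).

Tableau for the negation not (b and Dia not (c implies not c)):
1. not (b and Dia not (c implies not c)), 0
2. not Dia not (c implies not c), 0   [neg-and-rule on 1 (branches; this branch)]
3. c implies not c, 0   [neg-Dia-rule on 2 via 0R0]
4. not c, 0   [implies-rule on 3 (branches; this branch)]
Accessibility: 0R0
The negation has an open branch (countermodel exists).

Invalid (countermodel exists)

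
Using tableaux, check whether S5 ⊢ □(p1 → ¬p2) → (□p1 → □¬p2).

Valid

Tableau for the negation ¬(□(p1 → ¬p2) → (□p1 → □¬p2)):
1. ¬(□(p1 → ¬p2) → (□p1 → □¬p2)), u
2. □(p1 → ¬p2), u   [¬→-rule on 1]
3. ¬(□p1 → □¬p2), u   [¬→-rule on 1]
4. □p1, u   [¬→-rule on 3]
5. ¬□¬p2, u   [¬→-rule on 3]
6. p1 → ¬p2, u   [□-rule on 2 via uRu]
7. p1, u   [□-rule on 4 via uRu]
8. ¬p2, u   [→-rule on 6 (branches; this branch)]
9. p2, v   [¬□-rule on 5: fresh world v, uRv]
10. p1 → ¬p2, v   [□-rule on 2 via uRv]
11. p1, v   [□-rule on 4 via uRv]
12. ¬p2, v   [→-rule on 10 (branches; this branch)]
Accessibility: uRu, uRv, vRu, vRv
Branch closes: p2 and ¬p2 both at v.
Every branch of the negation's tableau closes; the branch above is one of them.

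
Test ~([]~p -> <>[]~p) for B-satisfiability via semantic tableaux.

Unsatisfiable

1. ~([]~p -> <>[]~p), 0
2. []~p, 0
3. ~<>[]~p, 0
4. ~p, 0
5. ~[]~p, 0
6. p, 1
7. ~p, 1
Accessibility: 0R0, 0R1, 1R0, 1R1
Branch closes: p and ~p both at 1.
All branches of the tableau close; one closing branch shown above.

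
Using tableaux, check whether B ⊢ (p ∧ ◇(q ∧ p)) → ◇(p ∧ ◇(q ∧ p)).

Tableau for the negation ¬((p ∧ ◇(q ∧ p)) → ◇(p ∧ ◇(q ∧ p))):
1. ¬((p ∧ ◇(q ∧ p)) → ◇(p ∧ ◇(q ∧ p))), w0
2. p ∧ ◇(q ∧ p), w0
3. ¬◇(p ∧ ◇(q ∧ p)), w0
4. p, w0
5. ◇(q ∧ p), w0
6. ¬(p ∧ ◇(q ∧ p)), w0
7. ¬◇(q ∧ p), w0
8. ¬(q ∧ p), w0
9. ¬q, w0
10. q ∧ p, w1
11. q, w1
12. p, w1
13. ¬(p ∧ ◇(q ∧ p)), w1
14. ¬(q ∧ p), w1
15. ¬◇(q ∧ p), w1
16. ¬p, w1
Accessibility: w0Rw0, w0Rw1, w1Rw0, w1Rw1
Branch closes: p and ¬p both at w1.
Every branch of the negation's tableau closes; the branch above is one of them.

Valid in B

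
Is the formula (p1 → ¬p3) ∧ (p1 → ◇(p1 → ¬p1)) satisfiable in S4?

Satisfiable (open branch found)

1. (p1 → ¬p3) ∧ (p1 → ◇(p1 → ¬p1)), u
2. p1 → ¬p3, u   [∧-rule on 1]
3. p1 → ◇(p1 → ¬p1), u   [∧-rule on 1]
4. ¬p3, u   [→-rule on 2 (branches; this branch)]
5. ◇(p1 → ¬p1), u   [→-rule on 3 (branches; this branch)]
6. p1 → ¬p1, v   [◇-rule on 5: fresh world v, uRv]
7. ¬p1, v   [→-rule on 6 (branches; this branch)]
Accessibility: uRu, uRv, vRv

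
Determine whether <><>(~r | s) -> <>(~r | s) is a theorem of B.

Tableau for the negation ~(<><>(~r | s) -> <>(~r | s)):
1. ~(<><>(~r | s) -> <>(~r | s)), w0
2. <><>(~r | s), w0   [~->-rule on 1]
3. ~<>(~r | s), w0   [~->-rule on 1]
4. ~(~r | s), w0   [~<>-rule on 3 via w0Rw0]
5. r, w0   [~|-rule on 4]
6. ~s, w0   [~|-rule on 4]
7. <>(~r | s), w1   [<>-rule on 2: fresh world w1, w0Rw1]
8. ~(~r | s), w1   [~<>-rule on 3 via w0Rw1]
9. r, w1   [~|-rule on 8]
10. ~s, w1   [~|-rule on 8]
11. ~r | s, w2   [<>-rule on 7: fresh world w2, w1Rw2]
12. s, w2   [|-rule on 11 (branches; this branch)]
Accessibility: w0Rw0, w0Rw1, w1Rw0, w1Rw1, w1Rw2, w2Rw1, w2Rw2
The negation has an open branch (countermodel exists).

Invalid (countermodel exists)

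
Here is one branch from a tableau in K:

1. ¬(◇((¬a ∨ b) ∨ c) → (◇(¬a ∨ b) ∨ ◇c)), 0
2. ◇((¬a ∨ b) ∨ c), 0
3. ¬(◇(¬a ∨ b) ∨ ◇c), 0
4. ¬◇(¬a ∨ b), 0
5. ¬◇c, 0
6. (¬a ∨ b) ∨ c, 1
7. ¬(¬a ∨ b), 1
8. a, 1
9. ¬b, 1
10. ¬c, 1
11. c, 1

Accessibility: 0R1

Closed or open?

Both c and ¬c appear at 1.

Yes, closed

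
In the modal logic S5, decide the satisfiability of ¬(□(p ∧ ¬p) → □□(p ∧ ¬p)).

Unsatisfiable

1. ¬(□(p ∧ ¬p) → □□(p ∧ ¬p)), u
2. □(p ∧ ¬p), u
3. ¬□□(p ∧ ¬p), u
4. p ∧ ¬p, u
5. p, u
6. ¬p, u
Accessibility: uRu
Branch closes: p and ¬p both at u.
(One branch shown.) All branches close.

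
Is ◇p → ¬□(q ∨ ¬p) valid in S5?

Tableau for the negation ¬(◇p → ¬□(q ∨ ¬p)):
1. ¬(◇p → ¬□(q ∨ ¬p)), 0
2. ◇p, 0
3. □(q ∨ ¬p), 0
4. q ∨ ¬p, 0
5. ¬p, 0
6. p, 1
7. q ∨ ¬p, 1
8. q, 1
Accessibility: 0R0, 0R1, 1R0, 1R1
The negation has an open branch (countermodel exists).

Not valid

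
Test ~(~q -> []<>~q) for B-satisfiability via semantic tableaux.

1. ~(~q -> []<>~q), u
2. ~q, u
3. ~[]<>~q, u
4. ~<>~q, v
5. q, u
Accessibility: uRu, uRv, vRu, vRv
Branch closes: q and ~q both at u.
All branches of the tableau close; one closing branch shown above.

Unsatisfiable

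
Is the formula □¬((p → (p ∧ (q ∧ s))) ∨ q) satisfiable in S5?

Satisfiable

1. □¬((p → (p ∧ (q ∧ s))) ∨ q), u
2. ¬((p → (p ∧ (q ∧ s))) ∨ q), u
3. ¬(p → (p ∧ (q ∧ s))), u
4. ¬q, u
5. p, u
6. ¬(p ∧ (q ∧ s)), u
7. ¬(q ∧ s), u
8. ¬s, u
Accessibility: uRu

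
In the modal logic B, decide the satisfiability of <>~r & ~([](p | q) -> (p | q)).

1. <>~r & ~([](p | q) -> (p | q)), 0
2. <>~r, 0   [&-rule on 1]
3. ~([](p | q) -> (p | q)), 0   [&-rule on 1]
4. [](p | q), 0   [~->-rule on 3]
5. ~(p | q), 0   [~->-rule on 3]
6. ~p, 0   [~|-rule on 5]
7. ~q, 0   [~|-rule on 5]
8. p | q, 0   [[]-rule on 4 via 0R0]
9. q, 0   [|-rule on 8 (branches; this branch)]
Accessibility: 0R0
Branch closes: q and ~q both at 0.
Every branch closes; the branch above is one of them.

Unsatisfiable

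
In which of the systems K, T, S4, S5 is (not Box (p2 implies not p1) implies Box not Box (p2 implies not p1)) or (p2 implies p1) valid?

S5

S5-tableau for the negation not ((not Box (p2 implies not p1) implies Box not Box (p2 implies not p1)) or (p2 implies p1)):
1. not ((not Box (p2 implies not p1) implies Box not Box (p2 implies not p1)) or (p2 implies p1)), u
2. not (not Box (p2 implies not p1) implies Box not Box (p2 implies not p1)), u
3. not (p2 implies p1), u
4. not Box (p2 implies not p1), u
5. not Box not Box (p2 implies not p1), u
6. p2, u
7. not p1, u
8. not (p2 implies not p1), v
9. p2, v
10. p1, v
11. Box (p2 implies not p1), w
12. p2 implies not p1, u
13. p2 implies not p1, v
14. p2 implies not p1, w
15. not p1, v
Accessibility: uRu, uRv, uRw, vRu, vRv, vRw, wRu, wRv, wRw
Branch closes: p1 and not p1 both at v.
Every branch closes (one shown): valid in S5.
S4-tableau for the negation not ((not Box (p2 implies not p1) implies Box not Box (p2 implies not p1)) or (p2 implies p1)):
1. not ((not Box (p2 implies not p1) implies Box not Box (p2 implies not p1)) or (p2 implies p1)), u
2. not (not Box (p2 implies not p1) implies Box not Box (p2 implies not p1)), u
3. not (p2 implies p1), u
4. not Box (p2 implies not p1), u
5. not Box not Box (p2 implies not p1), u
6. p2, u
7. not p1, u
8. not (p2 implies not p1), v
9. p2, v
10. p1, v
11. Box (p2 implies not p1), w
12. p2 implies not p1, w
13. not p1, w
Accessibility: uRu, uRv, uRw, vRv, wRw
Complete open branch: countermodel on an S4-frame, so not valid in S4, nor in K, T (the same frame is also a K-frame and a T-frame).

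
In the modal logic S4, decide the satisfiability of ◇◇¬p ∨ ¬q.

1. ◇◇¬p ∨ ¬q, u
2. ¬q, u
Accessibility: uRu

Satisfiable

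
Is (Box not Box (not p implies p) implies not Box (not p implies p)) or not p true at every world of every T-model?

Valid in T

Tableau for the negation not ((Box not Box (not p implies p) implies not Box (not p implies p)) or not p):
1. not ((Box not Box (not p implies p) implies not Box (not p implies p)) or not p), 0
2. not (Box not Box (not p implies p) implies not Box (not p implies p)), 0   [neg-or-rule on 1]
3. p, 0   [neg-or-rule on 1]
4. Box not Box (not p implies p), 0   [neg-implies-rule on 2]
5. Box (not p implies p), 0   [neg-implies-rule on 2]
6. not Box (not p implies p), 0   [Box-rule on 4 via 0R0]
7. not p implies p, 0   [Box-rule on 5 via 0R0]
8. not (not p implies p), 1   [neg-Box-rule on 6: fresh world 1, 0R1]
9. not p, 1   [neg-implies-rule on 8]
10. not Box (not p implies p), 1   [Box-rule on 4 via 0R1]
11. not p implies p, 1   [Box-rule on 5 via 0R1]
12. p, 1   [implies-rule on 11 (branches; this branch)]
Accessibility: 0R0, 0R1, 1R1
Branch closes: p and not p both at 1.
All branches of the negation close; one closing branch shown above.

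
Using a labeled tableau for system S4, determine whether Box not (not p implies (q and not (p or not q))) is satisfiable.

Yes, satisfiable

1. Box not (not p implies (q and not (p or not q))), w0
2. not (not p implies (q and not (p or not q))), w0   [Box-rule on 1 via w0Rw0]
3. not p, w0   [neg-implies-rule on 2]
4. not (q and not (p or not q)), w0   [neg-implies-rule on 2]
5. p or not q, w0   [neg-and-rule on 4 (branches; this branch)]
6. not q, w0   [or-rule on 5 (branches; this branch)]
Accessibility: w0Rw0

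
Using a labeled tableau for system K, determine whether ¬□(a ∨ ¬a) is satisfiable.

No, unsatisfiable

1. ¬□(a ∨ ¬a), 0
2. ¬(a ∨ ¬a), 1
3. ¬a, 1
4. a, 1
Accessibility: 0R1
Branch closes: a and ¬a both at 1.
All branches of the tableau close; one closing branch shown above.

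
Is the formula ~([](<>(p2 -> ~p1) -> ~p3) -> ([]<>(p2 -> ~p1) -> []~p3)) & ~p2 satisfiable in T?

1. ~([](<>(p2 -> ~p1) -> ~p3) -> ([]<>(p2 -> ~p1) -> []~p3)) & ~p2, w0
2. ~([](<>(p2 -> ~p1) -> ~p3) -> ([]<>(p2 -> ~p1) -> []~p3)), w0
3. ~p2, w0
4. [](<>(p2 -> ~p1) -> ~p3), w0
5. ~([]<>(p2 -> ~p1) -> []~p3), w0
6. []<>(p2 -> ~p1), w0
7. ~[]~p3, w0
8. <>(p2 -> ~p1) -> ~p3, w0
9. <>(p2 -> ~p1), w0
10. ~p3, w0
11. p3, w1
12. <>(p2 -> ~p1) -> ~p3, w1
13. <>(p2 -> ~p1), w1
14. ~<>(p2 -> ~p1), w1
15. ~(p2 -> ~p1), w1
16. p2, w1
17. p1, w1
18. p2 -> ~p1, w2
19. <>(p2 -> ~p1) -> ~p3, w2
20. <>(p2 -> ~p1), w2
21. ~p1, w2
22. ~p3, w2
23. p2 -> ~p1, w3
24. ~(p2 -> ~p1), w3
25. p2, w3
26. p1, w3
27. ~p1, w3
Accessibility: w0Rw0, w0Rw1, w0Rw2, w1Rw1, w1Rw3, w2Rw2, w3Rw3
Branch closes: p1 and ~p1 both at w3.
Every branch closes; the branch above is one of them.

Unsatisfiable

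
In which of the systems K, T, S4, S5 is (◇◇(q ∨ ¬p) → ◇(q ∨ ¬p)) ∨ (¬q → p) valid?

T, S4, S5

T-tableau for the negation ¬((◇◇(q ∨ ¬p) → ◇(q ∨ ¬p)) ∨ (¬q → p)):
1. ¬((◇◇(q ∨ ¬p) → ◇(q ∨ ¬p)) ∨ (¬q → p)), u
2. ¬(◇◇(q ∨ ¬p) → ◇(q ∨ ¬p)), u
3. ¬(¬q → p), u
4. ◇◇(q ∨ ¬p), u
5. ¬◇(q ∨ ¬p), u
6. ¬q, u
7. ¬p, u
8. ¬(q ∨ ¬p), u
9. p, u
Accessibility: uRu
Branch closes: p and ¬p both at u.
Every branch closes (one shown): valid in T, hence also in S4, S5 (every theorem of T is a theorem of S4 and S5).
K-tableau for the negation ¬((◇◇(q ∨ ¬p) → ◇(q ∨ ¬p)) ∨ (¬q → p)):
1. ¬((◇◇(q ∨ ¬p) → ◇(q ∨ ¬p)) ∨ (¬q → p)), u
2. ¬(◇◇(q ∨ ¬p) → ◇(q ∨ ¬p)), u
3. ¬(¬q → p), u
4. ◇◇(q ∨ ¬p), u
5. ¬◇(q ∨ ¬p), u
6. ¬q, u
7. ¬p, u
8. ◇(q ∨ ¬p), v
9. ¬(q ∨ ¬p), v
10. ¬q, v
11. p, v
12. q ∨ ¬p, w
13. ¬p, w
Accessibility: uRv, vRw
Complete open branch: countermodel on a K-frame, so not valid in K.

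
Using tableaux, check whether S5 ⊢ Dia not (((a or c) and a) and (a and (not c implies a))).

Tableau for the negation not Dia not (((a or c) and a) and (a and (not c implies a))):
1. not Dia not (((a or c) and a) and (a and (not c implies a))), w0
2. ((a or c) and a) and (a and (not c implies a)), w0
3. (a or c) and a, w0
4. a and (not c implies a), w0
5. a or c, w0
6. a, w0
7. not c implies a, w0
8. c, w0
Accessibility: w0Rw0
The negation has an open branch (countermodel exists).

Invalid (countermodel exists)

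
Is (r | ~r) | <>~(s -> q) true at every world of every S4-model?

Tableau for the negation ~((r | ~r) | <>~(s -> q)):
1. ~((r | ~r) | <>~(s -> q)), w0
2. ~(r | ~r), w0   [~|-rule on 1]
3. ~<>~(s -> q), w0   [~|-rule on 1]
4. ~r, w0   [~|-rule on 2]
5. r, w0   [~|-rule on 2]
Accessibility: w0Rw0
Branch closes: r and ~r both at w0.
All branches of the negation close; one closing branch shown above.

Valid in S4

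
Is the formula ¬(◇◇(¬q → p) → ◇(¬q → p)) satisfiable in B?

1. ¬(◇◇(¬q → p) → ◇(¬q → p)), u
2. ◇◇(¬q → p), u
3. ¬◇(¬q → p), u
4. ¬(¬q → p), u
5. ¬q, u
6. ¬p, u
7. ◇(¬q → p), v
8. ¬(¬q → p), v
9. ¬q, v
10. ¬p, v
11. ¬q → p, w
12. p, w
Accessibility: uRu, uRv, vRu, vRv, vRw, wRv, wRw

Satisfiable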